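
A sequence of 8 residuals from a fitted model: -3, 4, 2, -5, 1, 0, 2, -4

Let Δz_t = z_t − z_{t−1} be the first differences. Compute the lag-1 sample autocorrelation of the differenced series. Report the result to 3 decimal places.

-0.348

First differences Δz: 7, -2, -7, 6, -1, 2, -6
Mean of differences = -0.1429
Numerator Σ(Δz_t−Δz̄)(Δz_{t+1}−Δz̄) = -62.3061
Denominator Σ(Δz_t−Δz̄)² = 178.8571
r_1(Δz) = -62.3061 / 178.8571 = -0.348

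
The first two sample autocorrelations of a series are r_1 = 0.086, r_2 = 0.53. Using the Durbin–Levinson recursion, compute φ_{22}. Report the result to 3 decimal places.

0.526

φ_{22} = (r_2 − r_1²) / (1 − r_1²)
r_1² = (0.086)² = 0.007396
Numerator = 0.53 − 0.0074 = 0.5226; denominator = 1 − 0.0074 = 0.9926
φ_{22} = 0.5226 / 0.9926 = 0.526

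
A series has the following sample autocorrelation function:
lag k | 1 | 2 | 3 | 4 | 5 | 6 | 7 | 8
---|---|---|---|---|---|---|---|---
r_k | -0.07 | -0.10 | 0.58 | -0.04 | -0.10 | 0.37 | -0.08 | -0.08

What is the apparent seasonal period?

The largest autocorrelation is r_3 = 0.58, with a weaker echo at lag 6 (0.37); the remaining lags stay at or below -0.04.
The dominant spike at lag 3 indicates a seasonal period of 3.

3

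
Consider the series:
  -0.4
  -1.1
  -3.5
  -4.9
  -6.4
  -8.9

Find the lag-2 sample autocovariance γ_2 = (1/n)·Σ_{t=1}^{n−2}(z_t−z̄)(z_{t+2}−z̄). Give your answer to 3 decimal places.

Mean z̄ = (-0.4 − 1.1 − 3.5 − 4.9 − 6.4 − 8.9)/6 = -4.2000
Σ_{t=1}^{4}(z_t−z̄)(z_{t+2}−z̄) = 2.2400
γ_2 = 2.2400 / 6 = 0.373

0.373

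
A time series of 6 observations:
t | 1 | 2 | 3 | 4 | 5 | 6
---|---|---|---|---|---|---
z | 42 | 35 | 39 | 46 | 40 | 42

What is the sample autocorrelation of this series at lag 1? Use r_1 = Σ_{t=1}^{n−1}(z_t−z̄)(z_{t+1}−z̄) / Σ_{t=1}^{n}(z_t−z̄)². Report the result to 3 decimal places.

-0.170

Mean z̄ = (42 + 35 + 39 + 46 + 40 + 42)/6 = 40.6667
Deviations from mean: 1.3333, -5.6667, -1.6667, 5.3333, -0.6667, 1.3333
Σ(z_t−z̄)(z_{t+1}−z̄) = (-7.5556) + (9.4444) + (-8.8889) + (-3.5556) + (-0.8889) = -11.4444
Denominator Σ(z_t−z̄)² = 67.3333
r_1 = -11.4444 / 67.3333 = -0.170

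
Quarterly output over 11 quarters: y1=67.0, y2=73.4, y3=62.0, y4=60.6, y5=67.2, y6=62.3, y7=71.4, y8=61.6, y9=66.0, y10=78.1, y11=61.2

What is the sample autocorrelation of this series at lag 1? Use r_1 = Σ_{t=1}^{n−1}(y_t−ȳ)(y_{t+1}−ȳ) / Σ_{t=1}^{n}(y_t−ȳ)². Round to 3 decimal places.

Mean ȳ = (67.0 + 73.4 + 62.0 + 60.6 + 67.2 + 62.3 + 71.4 + 61.6 + 66.0 + 78.1 + 61.2)/11 = 66.4364
Numerator Σ_{t=1}^{10}(y_t−ȳ)(y_{t+1}−ȳ) = -117.2831
Denominator Σ(y_t−ȳ)² = 331.9255
r_1 = -117.2831 / 331.9255 = -0.353

-0.353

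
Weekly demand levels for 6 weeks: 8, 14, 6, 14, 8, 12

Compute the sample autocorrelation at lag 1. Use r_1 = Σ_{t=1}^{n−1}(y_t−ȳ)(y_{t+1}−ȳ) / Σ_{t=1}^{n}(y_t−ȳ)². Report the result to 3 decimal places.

Mean ȳ = (8 + 14 + 6 + 14 + 8 + 12)/6 = 10.3333
Deviations from mean: -2.3333, 3.6667, -4.3333, 3.6667, -2.3333, 1.6667
Numerator Σ_{t=1}^{5}(y_t−ȳ)(y_{t+1}−ȳ) = -52.7778
Denominator Σ(y_t−ȳ)² = 59.3333
r_1 = -52.7778 / 59.3333 = -0.890

-0.890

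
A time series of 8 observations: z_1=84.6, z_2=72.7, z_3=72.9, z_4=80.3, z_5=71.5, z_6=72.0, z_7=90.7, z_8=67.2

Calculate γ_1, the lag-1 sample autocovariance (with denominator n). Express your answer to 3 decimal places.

-27.903

Mean z̄ = (84.6 + 72.7 + 72.9 + 80.3 + 71.5 + 72.0 + 90.7 + 67.2)/8 = 76.4875
Deviations: 8.1125, -3.7875, -3.5875, 3.8125, -4.9875, -4.4875, 14.2125, -9.2875
Σ_{t=1}^{7}(z_t−z̄)(z_{t+1}−z̄) = -223.2264
γ_1 = -223.2264 / 8 = -27.903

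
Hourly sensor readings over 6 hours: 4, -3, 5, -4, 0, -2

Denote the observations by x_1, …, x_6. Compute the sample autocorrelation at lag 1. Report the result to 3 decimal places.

-0.671

Mean x̄ = (4 − 3 + 5 − 4 + 0 − 2)/6 = 0.0000
Deviations from mean: 4.0000, -3.0000, 5.0000, -4.0000, 0.0000, -2.0000
Σ(x_t−x̄)(x_{t+1}−x̄) = (-12.0000) + (-15.0000) + (-20.0000) + (0.0000) + (0.0000) = -47.0000
Denominator Σ(x_t−x̄)² = 70.0000
r_1 = -47.0000 / 70.0000 = -0.671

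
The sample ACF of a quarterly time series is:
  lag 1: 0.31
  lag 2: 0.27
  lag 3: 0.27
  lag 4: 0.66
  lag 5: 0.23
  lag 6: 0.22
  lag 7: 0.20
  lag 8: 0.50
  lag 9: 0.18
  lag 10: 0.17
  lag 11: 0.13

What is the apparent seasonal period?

4

The largest autocorrelation is r_4 = 0.66, with a weaker echo at lag 8 (0.50); the remaining lags stay at or below 0.31. The elevated value at lag 1 (0.31), dropping to 0.27 at lag 2, reflects decaying short-term dependence rather than seasonality.
The dominant spike at lag 4 indicates a seasonal period of 4.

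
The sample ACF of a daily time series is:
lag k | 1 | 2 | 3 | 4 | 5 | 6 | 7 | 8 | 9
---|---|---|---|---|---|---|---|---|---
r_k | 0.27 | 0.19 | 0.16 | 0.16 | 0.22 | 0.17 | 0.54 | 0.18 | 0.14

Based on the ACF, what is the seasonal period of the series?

The largest autocorrelation is r_7 = 0.54; the remaining lags stay at or below 0.27. The elevated value at lag 1 (0.27), dropping to 0.19 at lag 2, reflects decaying short-term dependence rather than seasonality.
The dominant spike at lag 7 indicates a seasonal period of 7.

7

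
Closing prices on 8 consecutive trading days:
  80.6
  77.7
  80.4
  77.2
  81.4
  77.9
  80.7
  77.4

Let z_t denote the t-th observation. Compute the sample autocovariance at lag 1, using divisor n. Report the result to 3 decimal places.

Mean z̄ = (80.6 + 77.7 + 80.4 + 77.2 + 81.4 + 77.9 + 80.7 + 77.4)/8 = 79.1625
Deviations: 1.4375, -1.4625, 1.2375, -1.9625, 2.2375, -1.2625, 1.5375, -1.7625
Σ_{t=1}^{7}(z_t−z̄)(z_{t+1}−z̄) = -18.2077
γ_1 = -18.2077 / 8 = -2.276

-2.276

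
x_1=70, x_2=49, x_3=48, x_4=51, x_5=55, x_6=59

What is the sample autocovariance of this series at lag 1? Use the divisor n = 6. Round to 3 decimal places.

-2.407

Mean x̄ = (70 + 49 + 48 + 51 + 55 + 59)/6 = 55.3333
Σ_{t=1}^{5}(x_t−x̄)(x_{t+1}−x̄) = -14.4444
γ_1 = -14.4444 / 6 = -2.407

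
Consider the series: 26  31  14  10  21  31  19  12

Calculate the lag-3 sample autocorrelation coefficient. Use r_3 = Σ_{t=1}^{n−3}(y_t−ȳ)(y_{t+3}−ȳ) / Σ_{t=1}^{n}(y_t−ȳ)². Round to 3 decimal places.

-0.229

Mean ȳ = (26 + 31 + 14 + 10 + 21 + 31 + 19 + 12)/8 = 20.5000
Deviations from mean: 5.5000, 10.5000, -6.5000, -10.5000, 0.5000, 10.5000, -1.5000, -8.5000
Σ(y_t−ȳ)(y_{t+3}−ȳ) = (-57.7500) + (5.2500) + (-68.2500) + (15.7500) + (-4.2500) = -109.2500
Denominator Σ(y_t−ȳ)² = 478.0000
r_3 = -109.2500 / 478.0000 = -0.229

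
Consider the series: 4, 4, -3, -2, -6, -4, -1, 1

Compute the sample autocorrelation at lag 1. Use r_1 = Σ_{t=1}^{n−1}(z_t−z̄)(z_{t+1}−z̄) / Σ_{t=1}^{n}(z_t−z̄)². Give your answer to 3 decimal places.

Mean z̄ = (4 + 4 − 3 − 2 − 6 − 4 − 1 + 1)/8 = -0.8750
Deviations from mean: 4.8750, 4.8750, -2.1250, -1.1250, -5.1250, -3.1250, -0.1250, 1.8750
Numerator Σ_{t=1}^{7}(z_t−z̄)(z_{t+1}−z̄) = 37.7344
Denominator Σ(z_t−z̄)² = 92.8750
r_1 = 37.7344 / 92.8750 = 0.406

0.406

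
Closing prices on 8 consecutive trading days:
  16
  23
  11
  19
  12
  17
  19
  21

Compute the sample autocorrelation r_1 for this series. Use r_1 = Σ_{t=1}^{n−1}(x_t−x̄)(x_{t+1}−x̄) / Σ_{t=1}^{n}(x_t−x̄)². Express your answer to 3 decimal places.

-0.459

Mean x̄ = (16 + 23 + 11 + 19 + 12 + 17 + 19 + 21)/8 = 17.2500
Numerator Σ_{t=1}^{7}(x_t−x̄)(x_{t+1}−x̄) = -55.8125
Denominator Σ(x_t−x̄)² = 121.5000
r_1 = -55.8125 / 121.5000 = -0.459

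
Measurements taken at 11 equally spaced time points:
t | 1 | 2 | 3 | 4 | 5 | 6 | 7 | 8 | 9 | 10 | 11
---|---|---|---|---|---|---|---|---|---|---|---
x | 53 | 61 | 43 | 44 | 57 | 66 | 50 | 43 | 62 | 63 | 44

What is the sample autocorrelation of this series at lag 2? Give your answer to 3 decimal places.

Mean x̄ = (53 + 61 + 43 + 44 + 57 + 66 + 50 + 43 + 62 + 63 + 44)/11 = 53.2727
Numerator Σ_{t=1}^{9}(x_t−x̄)(x_{t+2}−x̄) = -577.5124
Denominator Σ(x_t−x̄)² = 800.1818
r_2 = -577.5124 / 800.1818 = -0.722

-0.722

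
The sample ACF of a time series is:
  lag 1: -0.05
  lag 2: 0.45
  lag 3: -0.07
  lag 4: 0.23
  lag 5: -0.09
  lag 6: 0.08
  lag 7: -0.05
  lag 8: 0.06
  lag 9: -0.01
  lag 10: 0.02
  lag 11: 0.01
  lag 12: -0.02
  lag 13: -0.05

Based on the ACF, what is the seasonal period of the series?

The largest autocorrelation is r_2 = 0.45, with a weaker echo at lag 4 (0.23); the remaining lags stay at or below 0.08.
The dominant spike at lag 2 indicates a seasonal period of 2.

2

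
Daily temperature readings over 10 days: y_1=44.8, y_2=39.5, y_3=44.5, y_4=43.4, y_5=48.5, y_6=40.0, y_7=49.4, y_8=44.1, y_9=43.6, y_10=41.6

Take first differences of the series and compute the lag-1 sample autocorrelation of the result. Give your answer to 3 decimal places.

First differences Δy: -5.3, 5.0, -1.1, 5.1, -8.5, 9.4, -5.3, -0.5, -2.0
Mean of differences = -0.3556
Numerator Σ(Δy_t−Δȳ)(Δy_{t+1}−Δȳ) = -205.6986
Denominator Σ(Δy_t−Δȳ)² = 272.1222
r_1(Δy) = -205.6986 / 272.1222 = -0.756

-0.756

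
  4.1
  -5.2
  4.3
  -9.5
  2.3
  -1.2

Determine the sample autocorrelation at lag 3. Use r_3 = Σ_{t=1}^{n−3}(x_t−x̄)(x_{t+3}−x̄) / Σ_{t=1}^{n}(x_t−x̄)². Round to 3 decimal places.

Mean x̄ = (4.1 − 5.2 + 4.3 − 9.5 + 2.3 − 1.2)/6 = -0.8667
Deviations from mean: 4.9667, -4.3333, 5.1667, -8.6333, 3.1667, -0.3333
Σ(x_t−x̄)(x_{t+3}−x̄) = (-42.8789) + (-13.7222) + (-1.7222) = -58.3233
Denominator Σ(x_t−x̄)² = 154.8133
r_3 = -58.3233 / 154.8133 = -0.377

-0.377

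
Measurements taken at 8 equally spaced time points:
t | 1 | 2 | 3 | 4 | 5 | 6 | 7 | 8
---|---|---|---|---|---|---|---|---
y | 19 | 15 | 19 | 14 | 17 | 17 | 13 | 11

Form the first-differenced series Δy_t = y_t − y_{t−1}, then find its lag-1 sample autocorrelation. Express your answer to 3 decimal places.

-0.606

First differences Δy: -4, 4, -5, 3, 0, -4, -2
Mean of differences = -1.1429
Numerator Σ(Δy_t−Δȳ)(Δy_{t+1}−Δȳ) = -46.5918
Denominator Σ(Δy_t−Δȳ)² = 76.8571
r_1(Δy) = -46.5918 / 76.8571 = -0.606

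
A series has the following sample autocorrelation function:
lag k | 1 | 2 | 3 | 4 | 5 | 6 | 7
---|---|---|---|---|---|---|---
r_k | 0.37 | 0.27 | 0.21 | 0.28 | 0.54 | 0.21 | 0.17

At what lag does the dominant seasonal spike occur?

The largest autocorrelation is r_5 = 0.54; the remaining lags stay at or below 0.37. The elevated value at lag 1 (0.37), dropping to 0.27 at lag 2, reflects decaying short-term dependence rather than seasonality.
The dominant spike at lag 5 indicates a seasonal period of 5.

5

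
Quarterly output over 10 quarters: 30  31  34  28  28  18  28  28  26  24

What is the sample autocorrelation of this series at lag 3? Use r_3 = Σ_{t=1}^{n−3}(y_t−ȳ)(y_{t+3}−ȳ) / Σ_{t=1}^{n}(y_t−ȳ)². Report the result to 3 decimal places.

-0.275

Mean ȳ = (30 + 31 + 34 + 28 + 28 + 18 + 28 + 28 + 26 + 24)/10 = 27.5000
Numerator Σ_{t=1}^{7}(y_t−ȳ)(y_{t+3}−ȳ) = -45.7500
Denominator Σ(y_t−ȳ)² = 166.5000
r_3 = -45.7500 / 166.5000 = -0.275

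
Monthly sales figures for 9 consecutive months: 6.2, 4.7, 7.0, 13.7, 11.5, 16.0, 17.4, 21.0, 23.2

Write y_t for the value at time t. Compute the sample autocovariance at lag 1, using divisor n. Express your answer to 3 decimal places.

25.133

Mean ȳ = (6.2 + 4.7 + 7.0 + 13.7 + 11.5 + 16.0 + 17.4 + 21.0 + 23.2)/9 = 13.4111
Σ_{t=1}^{8}(y_t−ȳ)(y_{t+1}−ȳ) = 226.1977
γ_1 = 226.1977 / 9 = 25.133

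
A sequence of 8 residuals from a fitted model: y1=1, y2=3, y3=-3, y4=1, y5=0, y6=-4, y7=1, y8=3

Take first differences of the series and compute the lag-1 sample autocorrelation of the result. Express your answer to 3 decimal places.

First differences Δy: 2, -6, 4, -1, -4, 5, 2
Mean of differences = 0.2857
Numerator Σ(Δy_t−Δȳ)(Δy_{t+1}−Δȳ) = -45.5102
Denominator Σ(Δy_t−Δȳ)² = 101.4286
r_1(Δy) = -45.5102 / 101.4286 = -0.449

-0.449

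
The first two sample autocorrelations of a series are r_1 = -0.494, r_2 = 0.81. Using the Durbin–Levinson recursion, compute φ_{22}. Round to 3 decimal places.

φ_{22} = (r_2 − r_1²) / (1 − r_1²)
r_1² = (-0.494)² = 0.244036
Numerator = 0.81 − 0.2440 = 0.5660; denominator = 1 − 0.2440 = 0.7560
φ_{22} = 0.5660 / 0.7560 = 0.749

0.749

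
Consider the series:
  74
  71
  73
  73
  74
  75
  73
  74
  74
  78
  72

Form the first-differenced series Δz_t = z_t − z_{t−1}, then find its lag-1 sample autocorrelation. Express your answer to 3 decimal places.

-0.442

First differences Δz: -3, 2, 0, 1, 1, -2, 1, 0, 4, -6
Mean of differences = -0.2000
Numerator Σ(Δz_t−Δz̄)(Δz_{t+1}−Δz̄) = -31.6400
Denominator Σ(Δz_t−Δz̄)² = 71.6000
r_1(Δz) = -31.6400 / 71.6000 = -0.442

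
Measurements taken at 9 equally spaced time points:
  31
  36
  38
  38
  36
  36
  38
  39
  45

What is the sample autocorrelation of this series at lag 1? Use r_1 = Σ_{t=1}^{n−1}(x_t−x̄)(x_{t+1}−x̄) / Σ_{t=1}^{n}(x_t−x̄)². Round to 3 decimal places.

0.202

Mean x̄ = (31 + 36 + 38 + 38 + 36 + 36 + 38 + 39 + 45)/9 = 37.4444
Numerator Σ_{t=1}^{8}(x_t−x̄)(x_{t+1}−x̄) = 21.9136
Denominator Σ(x_t−x̄)² = 108.2222
r_1 = 21.9136 / 108.2222 = 0.202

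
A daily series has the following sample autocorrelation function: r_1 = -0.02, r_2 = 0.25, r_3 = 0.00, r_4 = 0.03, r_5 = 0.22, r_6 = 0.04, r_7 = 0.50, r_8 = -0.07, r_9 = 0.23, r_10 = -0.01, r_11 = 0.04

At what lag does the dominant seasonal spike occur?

7

The largest autocorrelation is r_7 = 0.50; the remaining lags stay at or below 0.25.
The dominant spike at lag 7 indicates a seasonal period of 7.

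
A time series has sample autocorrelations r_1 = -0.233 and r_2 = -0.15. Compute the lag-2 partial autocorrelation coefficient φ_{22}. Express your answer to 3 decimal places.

-0.216

φ_{22} = (r_2 − r_1²) / (1 − r_1²)
r_1² = (-0.233)² = 0.054289
Numerator = -0.15 − 0.0543 = -0.2043; denominator = 1 − 0.0543 = 0.9457
φ_{22} = -0.2043 / 0.9457 = -0.216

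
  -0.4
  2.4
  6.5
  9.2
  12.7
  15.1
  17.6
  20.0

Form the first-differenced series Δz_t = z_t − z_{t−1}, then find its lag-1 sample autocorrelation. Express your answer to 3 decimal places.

-0.156

First differences Δz: 2.8, 4.1, 2.7, 3.5, 2.4, 2.5, 2.4
Mean of differences = 2.9143
Numerator Σ(Δz_t−Δz̄)(Δz_{t+1}−Δz̄) = -0.3902
Denominator Σ(Δz_t−Δz̄)² = 2.5086
r_1(Δz) = -0.3902 / 2.5086 = -0.156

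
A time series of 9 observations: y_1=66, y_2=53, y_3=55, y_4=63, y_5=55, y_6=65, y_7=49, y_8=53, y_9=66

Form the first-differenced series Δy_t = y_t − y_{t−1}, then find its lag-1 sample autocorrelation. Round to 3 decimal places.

-0.387

First differences Δy: -13, 2, 8, -8, 10, -16, 4, 13
Mean of differences = 0.0000
Numerator Σ(Δy_t−Δȳ)(Δy_{t+1}−Δȳ) = -326.0000
Denominator Σ(Δy_t−Δȳ)² = 842.0000
r_1(Δy) = -326.0000 / 842.0000 = -0.387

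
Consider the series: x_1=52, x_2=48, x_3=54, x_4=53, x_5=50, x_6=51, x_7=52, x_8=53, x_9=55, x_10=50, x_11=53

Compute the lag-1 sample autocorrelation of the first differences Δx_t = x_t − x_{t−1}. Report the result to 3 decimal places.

-0.498

First differences Δx: -4, 6, -1, -3, 1, 1, 1, 2, -5, 3
Mean of differences = 0.1000
Numerator Σ(Δx_t−Δx̄)(Δx_{t+1}−Δx̄) = -51.2100
Denominator Σ(Δx_t−Δx̄)² = 102.9000
r_1(Δx) = -51.2100 / 102.9000 = -0.498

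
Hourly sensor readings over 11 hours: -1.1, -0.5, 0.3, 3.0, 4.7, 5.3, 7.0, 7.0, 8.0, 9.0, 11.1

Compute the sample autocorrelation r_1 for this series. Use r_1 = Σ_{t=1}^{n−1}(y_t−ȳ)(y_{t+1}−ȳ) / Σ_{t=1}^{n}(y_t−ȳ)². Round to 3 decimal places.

Mean ȳ = (-1.1 − 0.5 + 0.3 + 3.0 + 4.7 + 5.3 + 7.0 + 7.0 + 8.0 + 9.0 + 11.1)/11 = 4.8909
Numerator Σ_{t=1}^{10}(y_t−ȳ)(y_{t+1}−ȳ) = 116.1672
Denominator Σ(y_t−ȳ)² = 163.8091
r_1 = 116.1672 / 163.8091 = 0.709

0.709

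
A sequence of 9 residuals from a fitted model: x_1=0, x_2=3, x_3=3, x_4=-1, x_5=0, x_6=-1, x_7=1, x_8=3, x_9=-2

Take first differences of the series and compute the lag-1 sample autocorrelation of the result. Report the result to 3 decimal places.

-0.220

First differences Δx: 3, 0, -4, 1, -1, 2, 2, -5
Mean of differences = -0.2500
Numerator Σ(Δx_t−Δx̄)(Δx_{t+1}−Δx̄) = -13.0625
Denominator Σ(Δx_t−Δx̄)² = 59.5000
r_1(Δx) = -13.0625 / 59.5000 = -0.220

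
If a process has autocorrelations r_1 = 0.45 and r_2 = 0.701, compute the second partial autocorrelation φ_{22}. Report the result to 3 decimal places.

0.625

φ_{22} = (r_2 − r_1²) / (1 − r_1²)
r_1² = (0.45)² = 0.2025
Numerator = 0.701 − 0.2025 = 0.4985; denominator = 1 − 0.2025 = 0.7975
φ_{22} = 0.4985 / 0.7975 = 0.625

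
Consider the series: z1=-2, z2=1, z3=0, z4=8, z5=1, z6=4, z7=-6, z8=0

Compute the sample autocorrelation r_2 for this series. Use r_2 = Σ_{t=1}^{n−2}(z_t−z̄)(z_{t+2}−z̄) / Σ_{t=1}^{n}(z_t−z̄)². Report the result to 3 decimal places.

Mean z̄ = (-2 + 1 + 0 + 8 + 1 + 4 − 6 + 0)/8 = 0.7500
Deviations from mean: -2.7500, 0.2500, -0.7500, 7.2500, 0.2500, 3.2500, -6.7500, -0.7500
Σ(z_t−z̄)(z_{t+2}−z̄) = (2.0625) + (1.8125) + (-0.1875) + (23.5625) + (-1.6875) + (-2.4375) = 23.1250
Denominator Σ(z_t−z̄)² = 117.5000
r_2 = 23.1250 / 117.5000 = 0.197

0.197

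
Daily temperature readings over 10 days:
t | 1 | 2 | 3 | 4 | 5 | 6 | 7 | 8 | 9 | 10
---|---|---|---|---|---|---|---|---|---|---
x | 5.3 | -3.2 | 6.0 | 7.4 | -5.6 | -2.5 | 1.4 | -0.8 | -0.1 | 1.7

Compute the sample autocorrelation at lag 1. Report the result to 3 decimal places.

Mean x̄ = (5.3 − 3.2 + 6.0 + 7.4 − 5.6 − 2.5 + 1.4 − 0.8 − 0.1 + 1.7)/10 = 0.9600
Numerator Σ_{t=1}^{9}(x_t−x̄)(x_{t+1}−x̄) = -27.3276
Denominator Σ(x_t−x̄)² = 162.9840
r_1 = -27.3276 / 162.9840 = -0.168

-0.168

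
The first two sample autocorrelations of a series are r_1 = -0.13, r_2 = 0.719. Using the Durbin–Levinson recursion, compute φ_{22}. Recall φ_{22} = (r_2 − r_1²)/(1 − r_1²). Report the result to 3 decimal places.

φ_{22} = (r_2 − r_1²) / (1 − r_1²)
r_1² = (-0.13)² = 0.0169
Numerator = 0.719 − 0.0169 = 0.7021; denominator = 1 − 0.0169 = 0.9831
φ_{22} = 0.7021 / 0.9831 = 0.714

0.714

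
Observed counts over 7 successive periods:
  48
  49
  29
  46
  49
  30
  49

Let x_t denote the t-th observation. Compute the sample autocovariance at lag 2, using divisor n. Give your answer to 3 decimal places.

-19.965

Mean x̄ = (48 + 49 + 29 + 46 + 49 + 30 + 49)/7 = 42.8571
Deviations: 5.1429, 6.1429, -13.8571, 3.1429, 6.1429, -12.8571, 6.1429
Σ_{t=1}^{5}(x_t−x̄)(x_{t+2}−x̄) = -139.7551
γ_2 = -139.7551 / 7 = -19.965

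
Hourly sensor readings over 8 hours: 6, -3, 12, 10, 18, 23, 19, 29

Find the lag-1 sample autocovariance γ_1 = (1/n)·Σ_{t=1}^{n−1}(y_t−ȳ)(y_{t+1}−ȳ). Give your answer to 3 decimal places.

39.898

Mean ȳ = (6 − 3 + 12 + 10 + 18 + 23 + 19 + 29)/8 = 14.2500
Deviations: -8.2500, -17.2500, -2.2500, -4.2500, 3.7500, 8.7500, 4.7500, 14.7500
Σ_{t=1}^{7}(y_t−ȳ)(y_{t+1}−ȳ) = 319.1875
γ_1 = 319.1875 / 8 = 39.898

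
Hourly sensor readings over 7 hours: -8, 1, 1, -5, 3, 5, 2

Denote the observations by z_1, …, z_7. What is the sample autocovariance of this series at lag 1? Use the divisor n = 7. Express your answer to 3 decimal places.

Mean z̄ = (-8 + 1 + 1 − 5 + 3 + 5 + 2)/7 = -0.1429
Σ_{t=1}^{6}(z_t−z̄)(z_{t+1}−z̄) = -1.3061
γ_1 = -1.3061 / 7 = -0.187

-0.187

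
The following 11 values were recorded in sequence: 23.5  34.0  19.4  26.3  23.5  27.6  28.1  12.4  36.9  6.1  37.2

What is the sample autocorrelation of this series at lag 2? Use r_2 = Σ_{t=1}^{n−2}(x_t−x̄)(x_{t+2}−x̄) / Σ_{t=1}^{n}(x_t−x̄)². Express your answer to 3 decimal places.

Mean x̄ = (23.5 + 34.0 + 19.4 + 26.3 + 23.5 + 27.6 + 28.1 + 12.4 + 36.9 + 6.1 + 37.2)/11 = 25.0000
Numerator Σ_{t=1}^{9}(x_t−x̄)(x_{t+2}−x̄) = 414.6800
Denominator Σ(x_t−x̄)² = 941.3400
r_2 = 414.6800 / 941.3400 = 0.441

0.441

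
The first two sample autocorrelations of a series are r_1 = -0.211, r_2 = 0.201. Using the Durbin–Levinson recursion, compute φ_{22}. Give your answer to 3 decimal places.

φ_{22} = (r_2 − r_1²) / (1 − r_1²)
r_1² = (-0.211)² = 0.044521
Numerator = 0.201 − 0.0445 = 0.1565; denominator = 1 − 0.0445 = 0.9555
φ_{22} = 0.1565 / 0.9555 = 0.164

0.164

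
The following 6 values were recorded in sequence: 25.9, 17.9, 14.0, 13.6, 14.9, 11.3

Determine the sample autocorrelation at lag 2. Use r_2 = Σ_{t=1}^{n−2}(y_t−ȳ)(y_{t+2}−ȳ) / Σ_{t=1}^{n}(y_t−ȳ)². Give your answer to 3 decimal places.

-0.073

Mean ȳ = (25.9 + 17.9 + 14.0 + 13.6 + 14.9 + 11.3)/6 = 16.2667
Σ(y_t−ȳ)(y_{t+2}−ȳ) = (-21.8356) + (-4.3556) + (3.0978) + (13.2444) = -9.8489
Denominator Σ(y_t−ȳ)² = 134.2533
r_2 = -9.8489 / 134.2533 = -0.073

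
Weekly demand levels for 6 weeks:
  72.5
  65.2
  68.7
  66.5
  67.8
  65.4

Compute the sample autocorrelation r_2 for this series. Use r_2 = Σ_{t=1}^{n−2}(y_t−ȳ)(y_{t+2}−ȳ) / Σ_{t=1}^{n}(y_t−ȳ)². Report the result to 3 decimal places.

0.288

Mean ȳ = (72.5 + 65.2 + 68.7 + 66.5 + 67.8 + 65.4)/6 = 67.6833
Deviations from mean: 4.8167, -2.4833, 1.0167, -1.1833, 0.1167, -2.2833
Σ(y_t−ȳ)(y_{t+2}−ȳ) = (4.8969) + (2.9386) + (0.1186) + (2.7019) = 10.6561
Denominator Σ(y_t−ȳ)² = 37.0283
r_2 = 10.6561 / 37.0283 = 0.288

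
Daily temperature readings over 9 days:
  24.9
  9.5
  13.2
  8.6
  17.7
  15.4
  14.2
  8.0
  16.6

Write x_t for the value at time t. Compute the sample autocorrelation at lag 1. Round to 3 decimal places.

-0.308

Mean x̄ = (24.9 + 9.5 + 13.2 + 8.6 + 17.7 + 15.4 + 14.2 + 8.0 + 16.6)/9 = 14.2333
Numerator Σ_{t=1}^{8}(x_t−x̄)(x_{t+1}−x̄) = -69.8444
Denominator Σ(x_t−x̄)² = 226.8200
r_1 = -69.8444 / 226.8200 = -0.308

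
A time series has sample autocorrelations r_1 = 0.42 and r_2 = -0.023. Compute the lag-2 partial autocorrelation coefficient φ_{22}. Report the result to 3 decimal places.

φ_{22} = (r_2 − r_1²) / (1 − r_1²)
r_1² = (0.42)² = 0.1764
Numerator = -0.023 − 0.1764 = -0.1994; denominator = 1 − 0.1764 = 0.8236
φ_{22} = -0.1994 / 0.8236 = -0.242

-0.242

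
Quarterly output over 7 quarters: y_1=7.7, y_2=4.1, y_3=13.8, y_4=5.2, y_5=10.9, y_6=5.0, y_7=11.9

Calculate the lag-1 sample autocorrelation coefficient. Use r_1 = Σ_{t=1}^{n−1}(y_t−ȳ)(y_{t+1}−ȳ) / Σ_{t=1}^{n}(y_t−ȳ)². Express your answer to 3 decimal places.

Mean ȳ = (7.7 + 4.1 + 13.8 + 5.2 + 10.9 + 5.0 + 11.9)/7 = 8.3714
Deviations from mean: -0.6714, -4.2714, 5.4286, -3.1714, 2.5286, -3.3714, 3.5286
Numerator Σ_{t=1}^{6}(y_t−ȳ)(y_{t+1}−ȳ) = -65.9765
Denominator Σ(y_t−ȳ)² = 88.4343
r_1 = -65.9765 / 88.4343 = -0.746

-0.746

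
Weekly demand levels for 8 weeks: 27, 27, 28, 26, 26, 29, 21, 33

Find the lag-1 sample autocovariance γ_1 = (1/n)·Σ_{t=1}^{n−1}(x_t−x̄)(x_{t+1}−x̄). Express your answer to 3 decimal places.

Mean x̄ = (27 + 27 + 28 + 26 + 26 + 29 + 21 + 33)/8 = 27.1250
Σ_{t=1}^{7}(x_t−x̄)(x_{t+1}−x̄) = -49.3906
γ_1 = -49.3906 / 8 = -6.174

-6.174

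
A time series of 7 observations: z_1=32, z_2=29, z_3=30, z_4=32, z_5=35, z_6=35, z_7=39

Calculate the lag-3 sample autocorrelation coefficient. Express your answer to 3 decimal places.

Mean z̄ = (32 + 29 + 30 + 32 + 35 + 35 + 39)/7 = 33.1429
Deviations from mean: -1.1429, -4.1429, -3.1429, -1.1429, 1.8571, 1.8571, 5.8571
Σ(z_t−z̄)(z_{t+3}−z̄) = (1.3061) + (-7.6939) + (-5.8367) + (-6.6939) = -18.9184
Denominator Σ(z_t−z̄)² = 70.8571
r_3 = -18.9184 / 70.8571 = -0.267

-0.267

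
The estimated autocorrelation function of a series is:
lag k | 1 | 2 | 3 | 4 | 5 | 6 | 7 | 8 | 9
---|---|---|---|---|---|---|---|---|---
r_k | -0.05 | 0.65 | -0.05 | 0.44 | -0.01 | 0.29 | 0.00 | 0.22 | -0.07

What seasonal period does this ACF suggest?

The largest autocorrelation is r_2 = 0.65, with weaker echoes at lags 4 (0.44), 6 (0.29) and 8 (0.22); the remaining lags stay at or below 0.00.
The dominant spike at lag 2 indicates a seasonal period of 2.

2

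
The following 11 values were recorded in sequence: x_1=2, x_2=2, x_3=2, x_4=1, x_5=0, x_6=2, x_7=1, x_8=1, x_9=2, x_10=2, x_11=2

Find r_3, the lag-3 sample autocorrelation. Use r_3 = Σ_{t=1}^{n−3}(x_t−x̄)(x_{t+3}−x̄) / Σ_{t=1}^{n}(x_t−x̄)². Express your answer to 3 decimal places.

0.023

Mean x̄ = (2 + 2 + 2 + 1 + 0 + 2 + 1 + 1 + 2 + 2 + 2)/11 = 1.5455
Numerator Σ_{t=1}^{8}(x_t−x̄)(x_{t+3}−x̄) = 0.1074
Denominator Σ(x_t−x̄)² = 4.7273
r_3 = 0.1074 / 4.7273 = 0.023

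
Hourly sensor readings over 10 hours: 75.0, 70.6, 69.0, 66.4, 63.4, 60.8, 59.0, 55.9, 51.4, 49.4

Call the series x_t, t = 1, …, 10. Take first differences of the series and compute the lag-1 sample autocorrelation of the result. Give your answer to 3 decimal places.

First differences Δx: -4.4, -1.6, -2.6, -3.0, -2.6, -1.8, -3.1, -4.5, -2.0
Mean of differences = -2.8444
Numerator Σ(Δx_t−Δx̄)(Δx_{t+1}−Δx̄) = -2.6942
Denominator Σ(Δx_t−Δx̄)² = 8.7222
r_1(Δx) = -2.6942 / 8.7222 = -0.309

-0.309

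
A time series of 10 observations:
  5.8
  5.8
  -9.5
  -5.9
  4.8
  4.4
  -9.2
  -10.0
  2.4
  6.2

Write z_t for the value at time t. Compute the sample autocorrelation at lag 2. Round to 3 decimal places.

-0.753

Mean z̄ = (5.8 + 5.8 − 9.5 − 5.9 + 4.8 + 4.4 − 9.2 − 10.0 + 2.4 + 6.2)/10 = -0.5200
Numerator Σ_{t=1}^{8}(z_t−z̄)(z_{t+2}−z̄) = -346.8688
Denominator Σ(z_t−z̄)² = 460.8760
r_2 = -346.8688 / 460.8760 = -0.753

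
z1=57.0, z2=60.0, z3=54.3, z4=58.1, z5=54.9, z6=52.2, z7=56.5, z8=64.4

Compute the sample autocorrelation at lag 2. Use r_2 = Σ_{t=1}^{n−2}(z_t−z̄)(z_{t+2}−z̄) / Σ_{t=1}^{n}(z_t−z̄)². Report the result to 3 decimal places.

-0.294

Mean z̄ = (57.0 + 60.0 + 54.3 + 58.1 + 54.9 + 52.2 + 56.5 + 64.4)/8 = 57.1750
Deviations from mean: -0.1750, 2.8250, -2.8750, 0.9250, -2.2750, -4.9750, -0.6750, 7.2250
Numerator Σ_{t=1}^{6}(z_t−z̄)(z_{t+2}−z̄) = -29.3538
Denominator Σ(z_t−z̄)² = 99.7150
r_2 = -29.3538 / 99.7150 = -0.294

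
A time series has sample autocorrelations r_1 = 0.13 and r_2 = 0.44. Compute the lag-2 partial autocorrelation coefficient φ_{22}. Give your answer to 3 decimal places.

φ_{22} = (r_2 − r_1²) / (1 − r_1²)
r_1² = (0.13)² = 0.0169
Numerator = 0.44 − 0.0169 = 0.4231; denominator = 1 − 0.0169 = 0.9831
φ_{22} = 0.4231 / 0.9831 = 0.430

0.430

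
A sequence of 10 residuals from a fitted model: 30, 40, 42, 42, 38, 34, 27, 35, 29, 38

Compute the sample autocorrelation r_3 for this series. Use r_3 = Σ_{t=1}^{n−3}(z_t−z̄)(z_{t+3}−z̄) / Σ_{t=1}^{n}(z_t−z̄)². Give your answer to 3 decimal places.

-0.387

Mean z̄ = (30 + 40 + 42 + 42 + 38 + 34 + 27 + 35 + 29 + 38)/10 = 35.5000
Numerator Σ_{t=1}^{7}(z_t−z̄)(z_{t+3}−z̄) = -102.2500
Denominator Σ(z_t−z̄)² = 264.5000
r_3 = -102.2500 / 264.5000 = -0.387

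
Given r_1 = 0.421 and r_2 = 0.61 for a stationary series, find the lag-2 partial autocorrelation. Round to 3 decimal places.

φ_{22} = (r_2 − r_1²) / (1 − r_1²)
r_1² = (0.421)² = 0.177241
Numerator = 0.61 − 0.1772 = 0.4328; denominator = 1 − 0.1772 = 0.8228
φ_{22} = 0.4328 / 0.8228 = 0.526

0.526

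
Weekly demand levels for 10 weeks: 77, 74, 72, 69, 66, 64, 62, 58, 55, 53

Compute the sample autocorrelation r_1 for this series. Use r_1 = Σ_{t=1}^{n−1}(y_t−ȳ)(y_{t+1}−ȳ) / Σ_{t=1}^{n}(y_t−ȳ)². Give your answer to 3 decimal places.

0.700

Mean ȳ = (77 + 74 + 72 + 69 + 66 + 64 + 62 + 58 + 55 + 53)/10 = 65.0000
Numerator Σ_{t=1}^{9}(y_t−ȳ)(y_{t+1}−ȳ) = 416.0000
Denominator Σ(y_t−ȳ)² = 594.0000
r_1 = 416.0000 / 594.0000 = 0.700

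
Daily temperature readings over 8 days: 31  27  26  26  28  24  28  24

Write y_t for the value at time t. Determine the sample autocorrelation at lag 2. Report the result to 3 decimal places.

Mean ȳ = (31 + 27 + 26 + 26 + 28 + 24 + 28 + 24)/8 = 26.7500
Σ(y_t−ȳ)(y_{t+2}−ȳ) = (-3.1875) + (-0.1875) + (-0.9375) + (2.0625) + (1.5625) + (7.5625) = 6.8750
Denominator Σ(y_t−ȳ)² = 37.5000
r_2 = 6.8750 / 37.5000 = 0.183

0.183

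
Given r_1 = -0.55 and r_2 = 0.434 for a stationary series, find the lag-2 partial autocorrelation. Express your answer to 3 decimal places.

0.189

φ_{22} = (r_2 − r_1²) / (1 − r_1²)
r_1² = (-0.55)² = 0.3025
Numerator = 0.434 − 0.3025 = 0.1315; denominator = 1 − 0.3025 = 0.6975
φ_{22} = 0.1315 / 0.6975 = 0.189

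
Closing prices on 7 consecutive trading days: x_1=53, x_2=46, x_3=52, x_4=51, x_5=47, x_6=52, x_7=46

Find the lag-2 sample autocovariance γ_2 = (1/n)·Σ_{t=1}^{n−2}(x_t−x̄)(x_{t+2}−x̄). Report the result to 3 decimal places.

1.376

Mean x̄ = (53 + 46 + 52 + 51 + 47 + 52 + 46)/7 = 49.5714
Σ_{t=1}^{5}(x_t−x̄)(x_{t+2}−x̄) = 9.6327
γ_2 = 9.6327 / 7 = 1.376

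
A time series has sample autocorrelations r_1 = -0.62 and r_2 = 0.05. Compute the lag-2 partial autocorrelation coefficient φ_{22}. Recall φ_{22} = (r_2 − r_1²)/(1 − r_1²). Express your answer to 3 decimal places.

-0.543

φ_{22} = (r_2 − r_1²) / (1 − r_1²)
r_1² = (-0.62)² = 0.3844
Numerator = 0.05 − 0.3844 = -0.3344; denominator = 1 − 0.3844 = 0.6156
φ_{22} = -0.3344 / 0.6156 = -0.543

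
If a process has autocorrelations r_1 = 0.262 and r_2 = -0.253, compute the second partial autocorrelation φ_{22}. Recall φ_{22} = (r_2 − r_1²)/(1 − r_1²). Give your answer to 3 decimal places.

φ_{22} = (r_2 − r_1²) / (1 − r_1²)
r_1² = (0.262)² = 0.068644
Numerator = -0.253 − 0.0686 = -0.3216; denominator = 1 − 0.0686 = 0.9314
φ_{22} = -0.3216 / 0.9314 = -0.345

-0.345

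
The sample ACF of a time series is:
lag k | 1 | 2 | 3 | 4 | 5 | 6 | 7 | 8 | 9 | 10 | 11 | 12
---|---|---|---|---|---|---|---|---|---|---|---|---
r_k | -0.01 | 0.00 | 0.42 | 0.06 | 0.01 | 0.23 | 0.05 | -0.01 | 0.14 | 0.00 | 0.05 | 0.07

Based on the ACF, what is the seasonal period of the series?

The largest autocorrelation is r_3 = 0.42, with a weaker echo at lag 6 (0.23); the remaining lags stay at or below 0.14.
The dominant spike at lag 3 indicates a seasonal period of 3.

3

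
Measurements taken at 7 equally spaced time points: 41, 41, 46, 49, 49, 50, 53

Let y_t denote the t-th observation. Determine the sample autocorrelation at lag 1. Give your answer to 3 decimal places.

Mean ȳ = (41 + 41 + 46 + 49 + 49 + 50 + 53)/7 = 47.0000
Deviations from mean: -6.0000, -6.0000, -1.0000, 2.0000, 2.0000, 3.0000, 6.0000
Σ(y_t−ȳ)(y_{t+1}−ȳ) = (36.0000) + (6.0000) + (-2.0000) + (4.0000) + (6.0000) + (18.0000) = 68.0000
Denominator Σ(y_t−ȳ)² = 126.0000
r_1 = 68.0000 / 126.0000 = 0.540

0.540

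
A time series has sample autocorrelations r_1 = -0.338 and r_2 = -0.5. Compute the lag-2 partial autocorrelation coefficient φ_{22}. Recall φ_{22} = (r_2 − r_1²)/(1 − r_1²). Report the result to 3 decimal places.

-0.693

φ_{22} = (r_2 − r_1²) / (1 − r_1²)
r_1² = (-0.338)² = 0.114244
Numerator = -0.5 − 0.1142 = -0.6142; denominator = 1 − 0.1142 = 0.8858
φ_{22} = -0.6142 / 0.8858 = -0.693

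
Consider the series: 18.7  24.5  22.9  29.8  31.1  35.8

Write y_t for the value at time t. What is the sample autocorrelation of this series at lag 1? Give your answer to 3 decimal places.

0.346

Mean ȳ = (18.7 + 24.5 + 22.9 + 29.8 + 31.1 + 35.8)/6 = 27.1333
Σ(y_t−ȳ)(y_{t+1}−ȳ) = (22.2078) + (11.1478) + (-11.2889) + (10.5778) + (34.3778) = 67.0222
Denominator Σ(y_t−ȳ)² = 193.9333
r_1 = 67.0222 / 193.9333 = 0.346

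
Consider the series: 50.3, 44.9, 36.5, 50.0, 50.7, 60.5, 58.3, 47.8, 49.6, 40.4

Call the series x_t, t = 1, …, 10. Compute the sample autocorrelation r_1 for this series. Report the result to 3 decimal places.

Mean x̄ = (50.3 + 44.9 + 36.5 + 50.0 + 50.7 + 60.5 + 58.3 + 47.8 + 49.6 + 40.4)/10 = 48.9000
Numerator Σ_{t=1}^{9}(x_t−x̄)(x_{t+1}−x̄) = 145.2000
Denominator Σ(x_t−x̄)² = 473.0400
r_1 = 145.2000 / 473.0400 = 0.307

0.307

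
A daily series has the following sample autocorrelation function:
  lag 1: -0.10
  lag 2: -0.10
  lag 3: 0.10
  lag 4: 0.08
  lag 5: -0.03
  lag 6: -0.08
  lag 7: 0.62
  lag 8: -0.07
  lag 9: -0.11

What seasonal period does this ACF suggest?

The largest autocorrelation is r_7 = 0.62; the remaining lags stay at or below 0.10.
The dominant spike at lag 7 indicates a seasonal period of 7.

7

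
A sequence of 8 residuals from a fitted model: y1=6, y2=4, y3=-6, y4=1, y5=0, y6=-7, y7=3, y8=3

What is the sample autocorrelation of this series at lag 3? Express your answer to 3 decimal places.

Mean ȳ = (6 + 4 − 6 + 1 + 0 − 7 + 3 + 3)/8 = 0.5000
Numerator Σ_{t=1}^{5}(y_t−ȳ)(y_{t+3}−ȳ) = 49.7500
Denominator Σ(y_t−ȳ)² = 154.0000
r_3 = 49.7500 / 154.0000 = 0.323

0.323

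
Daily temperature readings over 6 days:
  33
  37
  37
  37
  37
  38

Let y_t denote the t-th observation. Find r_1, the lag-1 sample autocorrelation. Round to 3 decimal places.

Mean ȳ = (33 + 37 + 37 + 37 + 37 + 38)/6 = 36.5000
Deviations from mean: -3.5000, 0.5000, 0.5000, 0.5000, 0.5000, 1.5000
Σ(y_t−ȳ)(y_{t+1}−ȳ) = (-1.7500) + (0.2500) + (0.2500) + (0.2500) + (0.7500) = -0.2500
Denominator Σ(y_t−ȳ)² = 15.5000
r_1 = -0.2500 / 15.5000 = -0.016

-0.016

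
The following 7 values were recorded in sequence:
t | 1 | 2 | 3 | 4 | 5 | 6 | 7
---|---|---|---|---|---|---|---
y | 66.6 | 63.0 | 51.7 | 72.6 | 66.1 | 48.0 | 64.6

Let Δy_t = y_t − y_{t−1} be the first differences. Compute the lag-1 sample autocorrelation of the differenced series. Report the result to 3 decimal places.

First differences Δy: -3.6, -11.3, 20.9, -6.5, -18.1, 16.6
Mean of differences = -0.3333
Numerator Σ(Δy_t−Δȳ)(Δy_{t+1}−Δȳ) = -519.2611
Denominator Σ(Δy_t−Δȳ)² = 1222.2133
r_1(Δy) = -519.2611 / 1222.2133 = -0.425

-0.425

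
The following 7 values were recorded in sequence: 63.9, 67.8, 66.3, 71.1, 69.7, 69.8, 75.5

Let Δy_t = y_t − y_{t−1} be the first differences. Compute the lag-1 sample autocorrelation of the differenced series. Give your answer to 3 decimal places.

First differences Δy: 3.9, -1.5, 4.8, -1.4, 0.1, 5.7
Mean of differences = 1.9333
Numerator Σ(Δy_t−Δȳ)(Δy_{t+1}−Δȳ) = -26.9444
Denominator Σ(Δy_t−Δȳ)² = 52.5333
r_1(Δy) = -26.9444 / 52.5333 = -0.513

-0.513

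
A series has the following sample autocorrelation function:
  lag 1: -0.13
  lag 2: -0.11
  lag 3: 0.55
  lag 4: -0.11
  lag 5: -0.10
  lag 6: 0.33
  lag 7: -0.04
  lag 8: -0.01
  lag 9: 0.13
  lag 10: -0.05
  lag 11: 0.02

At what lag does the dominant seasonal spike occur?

The largest autocorrelation is r_3 = 0.55, with a weaker echo at lag 6 (0.33); the remaining lags stay at or below 0.13.
The dominant spike at lag 3 indicates a seasonal period of 3.

3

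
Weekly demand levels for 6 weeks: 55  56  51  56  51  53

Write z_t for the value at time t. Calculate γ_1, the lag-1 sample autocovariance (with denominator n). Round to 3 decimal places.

-2.296

Mean z̄ = (55 + 56 + 51 + 56 + 51 + 53)/6 = 53.6667
Deviations: 1.3333, 2.3333, -2.6667, 2.3333, -2.6667, -0.6667
Σ_{t=1}^{5}(z_t−z̄)(z_{t+1}−z̄) = -13.7778
γ_1 = -13.7778 / 6 = -2.296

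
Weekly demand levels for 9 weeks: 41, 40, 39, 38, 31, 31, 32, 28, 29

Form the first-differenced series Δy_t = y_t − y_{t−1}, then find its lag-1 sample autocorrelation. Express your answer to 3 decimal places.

First differences Δy: -1, -1, -1, -7, 0, 1, -4, 1
Mean of differences = -1.5000
Numerator Σ(Δy_t−Δȳ)(Δy_{t+1}−Δȳ) = -19.2500
Denominator Σ(Δy_t−Δȳ)² = 52.0000
r_1(Δy) = -19.2500 / 52.0000 = -0.370

-0.370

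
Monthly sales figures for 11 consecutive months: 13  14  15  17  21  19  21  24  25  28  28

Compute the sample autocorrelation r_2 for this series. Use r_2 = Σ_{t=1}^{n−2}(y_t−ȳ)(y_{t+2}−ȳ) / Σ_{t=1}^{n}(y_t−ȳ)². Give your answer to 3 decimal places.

0.428

Mean ȳ = (13 + 14 + 15 + 17 + 21 + 19 + 21 + 24 + 25 + 28 + 28)/11 = 20.4545
Numerator Σ_{t=1}^{9}(y_t−ȳ)(y_{t+2}−ȳ) = 123.6777
Denominator Σ(y_t−ȳ)² = 288.7273
r_2 = 123.6777 / 288.7273 = 0.428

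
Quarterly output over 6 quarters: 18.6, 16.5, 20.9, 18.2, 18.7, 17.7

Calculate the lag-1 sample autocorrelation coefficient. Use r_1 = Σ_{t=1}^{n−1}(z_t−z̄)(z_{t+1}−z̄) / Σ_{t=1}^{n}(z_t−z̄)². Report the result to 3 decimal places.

Mean z̄ = (18.6 + 16.5 + 20.9 + 18.2 + 18.7 + 17.7)/6 = 18.4333
Deviations from mean: 0.1667, -1.9333, 2.4667, -0.2333, 0.2667, -0.7333
Numerator Σ_{t=1}^{5}(z_t−z̄)(z_{t+1}−z̄) = -5.9244
Denominator Σ(z_t−z̄)² = 10.5133
r_1 = -5.9244 / 10.5133 = -0.564

-0.564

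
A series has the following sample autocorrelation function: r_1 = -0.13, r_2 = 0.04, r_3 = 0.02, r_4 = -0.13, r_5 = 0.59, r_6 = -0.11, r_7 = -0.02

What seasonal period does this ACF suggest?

The largest autocorrelation is r_5 = 0.59; the remaining lags stay at or below 0.04.
The dominant spike at lag 5 indicates a seasonal period of 5.

5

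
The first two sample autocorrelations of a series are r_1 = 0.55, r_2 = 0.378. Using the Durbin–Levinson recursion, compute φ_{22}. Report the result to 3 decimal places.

φ_{22} = (r_2 − r_1²) / (1 − r_1²)
r_1² = (0.55)² = 0.3025
Numerator = 0.378 − 0.3025 = 0.0755; denominator = 1 − 0.3025 = 0.6975
φ_{22} = 0.0755 / 0.6975 = 0.108

0.108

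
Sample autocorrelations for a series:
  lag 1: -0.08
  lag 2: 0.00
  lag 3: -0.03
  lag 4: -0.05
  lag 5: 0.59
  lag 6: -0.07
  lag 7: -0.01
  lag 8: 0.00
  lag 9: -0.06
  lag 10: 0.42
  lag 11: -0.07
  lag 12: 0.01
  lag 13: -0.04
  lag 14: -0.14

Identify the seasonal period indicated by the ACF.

5

The largest autocorrelation is r_5 = 0.59, with a weaker echo at lag 10 (0.42); the remaining lags stay at or below 0.01.
The dominant spike at lag 5 indicates a seasonal period of 5.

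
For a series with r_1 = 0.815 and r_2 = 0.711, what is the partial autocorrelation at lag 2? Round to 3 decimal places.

φ_{22} = (r_2 − r_1²) / (1 − r_1²)
r_1² = (0.815)² = 0.664225
Numerator = 0.711 − 0.6642 = 0.0468; denominator = 1 − 0.6642 = 0.3358
φ_{22} = 0.0468 / 0.3358 = 0.139

0.139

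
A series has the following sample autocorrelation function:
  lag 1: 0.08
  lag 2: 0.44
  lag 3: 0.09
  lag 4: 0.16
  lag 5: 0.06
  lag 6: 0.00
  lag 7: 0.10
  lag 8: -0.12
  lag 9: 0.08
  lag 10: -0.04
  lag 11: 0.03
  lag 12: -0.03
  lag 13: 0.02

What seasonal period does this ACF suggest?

2

The largest autocorrelation is r_2 = 0.44, with a weaker echo at lag 4 (0.16); the remaining lags stay at or below 0.10.
The dominant spike at lag 2 indicates a seasonal period of 2.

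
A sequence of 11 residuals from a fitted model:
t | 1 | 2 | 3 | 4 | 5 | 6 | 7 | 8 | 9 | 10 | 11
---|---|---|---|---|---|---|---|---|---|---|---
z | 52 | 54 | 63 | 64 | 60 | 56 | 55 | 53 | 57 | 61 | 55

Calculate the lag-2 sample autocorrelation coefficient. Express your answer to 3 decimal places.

Mean z̄ = (52 + 54 + 63 + 64 + 60 + 56 + 55 + 53 + 57 + 61 + 55)/11 = 57.2727
Numerator Σ_{t=1}^{9}(z_t−z̄)(z_{t+2}−z̄) = -60.6033
Denominator Σ(z_t−z̄)² = 168.1818
r_2 = -60.6033 / 168.1818 = -0.360

-0.360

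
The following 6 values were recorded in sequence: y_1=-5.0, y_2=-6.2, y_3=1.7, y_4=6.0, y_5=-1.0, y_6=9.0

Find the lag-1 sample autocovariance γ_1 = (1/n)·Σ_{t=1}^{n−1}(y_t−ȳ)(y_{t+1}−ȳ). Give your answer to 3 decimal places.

Mean ȳ = (-5.0 − 6.2 + 1.7 + 6.0 − 1.0 + 9.0)/6 = 0.7500
Deviations: -5.7500, -6.9500, 0.9500, 5.2500, -1.7500, 8.2500
Σ_{t=1}^{5}(y_t−ȳ)(y_{t+1}−ȳ) = 14.7225
γ_1 = 14.7225 / 6 = 2.454

2.454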